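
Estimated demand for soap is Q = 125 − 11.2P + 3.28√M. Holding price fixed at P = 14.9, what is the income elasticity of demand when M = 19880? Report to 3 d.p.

0.550

At P = 14.9, M = 19880: Q = 420.588.
Holding P constant, ∂Q/∂M = 3.28/(2√M) = 0.0116315.
η_M = (∂Q/∂M)·(M/Q) = 0.0116315 × (19880/420.588) = 0.550.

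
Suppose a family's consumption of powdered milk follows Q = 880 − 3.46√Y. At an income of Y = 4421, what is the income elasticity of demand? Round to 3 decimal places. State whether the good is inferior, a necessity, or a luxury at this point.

-0.177 (inferior good)

At Y = 4421: Q = 649.943.
dQ/dY = -3.46/(2√Y) = -0.0260187 at this income.
η = (dQ/dY)·(Y/Q) = -0.0260187 × (4421/649.943) = -0.177.
Since η < 0, the good is an inferior good.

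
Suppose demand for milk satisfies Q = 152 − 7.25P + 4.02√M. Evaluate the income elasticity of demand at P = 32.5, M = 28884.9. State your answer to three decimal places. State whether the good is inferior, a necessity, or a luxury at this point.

At P = 32.5, M = 28884.9: Q = 599.596.
Holding P constant, ∂Q/∂M = 4.02/(2√M) = 0.0118266.
η_M = (∂Q/∂M)·(M/Q) = 0.0118266 × (28884.9/599.596) = 0.570.
Since 0 < η < 1, this is a necessity.

0.570 (necessity)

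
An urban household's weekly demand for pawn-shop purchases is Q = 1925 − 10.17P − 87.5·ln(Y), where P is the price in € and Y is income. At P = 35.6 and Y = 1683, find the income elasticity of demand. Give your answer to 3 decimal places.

At P = 35.6, Y = 1683: Q = 912.969.
Holding P constant, ∂Q/∂Y = -87.5/Y = -0.0519905.
η_Y = (∂Q/∂Y)·(Y/Q) = -0.0519905 × (1683/912.969) = -0.096.

-0.096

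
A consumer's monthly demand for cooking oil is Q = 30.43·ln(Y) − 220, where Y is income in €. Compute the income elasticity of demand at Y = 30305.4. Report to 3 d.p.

0.324

At Y = 30305.4: Q = 94.010.
dQ/dY = 30.43/Y = 0.00100411 at this income.
η = (dQ/dY)·(Y/Q) = 0.00100411 × (30305.4/94.010) = 0.324.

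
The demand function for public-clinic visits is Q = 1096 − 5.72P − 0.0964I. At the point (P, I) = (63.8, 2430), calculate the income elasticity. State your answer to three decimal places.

-0.472

At P = 63.8, I = 2430: Q = 496.812.
Holding P constant, ∂Q/∂I = −0.0964.
η_I = (∂Q/∂I)·(I/Q) = -0.0964 × (2430/496.812) = -0.472.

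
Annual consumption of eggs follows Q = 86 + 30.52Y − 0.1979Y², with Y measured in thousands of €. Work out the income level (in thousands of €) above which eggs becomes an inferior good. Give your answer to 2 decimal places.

77.11

dQ/dY = 30.52 − 0.3958Y.
The good is inferior where dQ/dY < 0. Setting dQ/dY = 0 gives Y = 30.52 / 0.3958 = 77.11.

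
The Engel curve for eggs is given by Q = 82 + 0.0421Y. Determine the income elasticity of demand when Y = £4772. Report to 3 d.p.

0.710

At Y = 4772: Q = 282.901.
dQ/dY = 0.0421.
η = (dQ/dY)·(Y/Q) = 0.0421 × (4772/282.901) = 0.710.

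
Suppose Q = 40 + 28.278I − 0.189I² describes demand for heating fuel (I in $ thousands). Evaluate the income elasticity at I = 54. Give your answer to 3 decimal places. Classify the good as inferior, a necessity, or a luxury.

At I = 54: Q = 1015.8880.
dQ/dI = 28.278 − 0.378I = 7.86600.
η = (dQ/dI)·(I/Q) = 7.86600 × (54/1015.8880) = 0.418.
0 < η < 1 ⇒ necessity.

0.418 (necessity)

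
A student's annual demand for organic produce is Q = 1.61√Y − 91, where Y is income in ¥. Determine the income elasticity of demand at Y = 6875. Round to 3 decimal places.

At Y = 6875: Q = 42.494.
dQ/dY = 1.61/(2√Y) = 0.00970867 at this income.
η = (dQ/dY)·(Y/Q) = 0.00970867 × (6875/42.494) = 1.571.

1.571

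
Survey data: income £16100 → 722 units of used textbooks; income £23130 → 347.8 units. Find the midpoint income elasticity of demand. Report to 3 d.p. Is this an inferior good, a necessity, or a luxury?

ΔQ = 347.8 − 722 = -374.2; midpoint Q̄ = (722 + 347.8)/2 = 534.9.
ΔI = 23130 − 16100 = 7030; midpoint Ī = (16100 + 23130)/2 = 19615.
η = (ΔQ/Q̄) ÷ (ΔI/Ī) = (-374.2/534.9) ÷ (7030/19615) = -1.952.
η < 0 ⇒ inferior good.

-1.952 (inferior good)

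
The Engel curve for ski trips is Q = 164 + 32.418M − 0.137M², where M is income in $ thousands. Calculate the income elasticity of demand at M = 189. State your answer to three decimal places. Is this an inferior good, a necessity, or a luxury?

At M = 189: Q = 1397.2250.
dQ/dM = 32.418 − 0.274M = -19.36800.
η = (dQ/dM)·(M/Q) = -19.36800 × (189/1397.2250) = -2.620.
η < 0 ⇒ inferior good.

-2.620 (inferior good)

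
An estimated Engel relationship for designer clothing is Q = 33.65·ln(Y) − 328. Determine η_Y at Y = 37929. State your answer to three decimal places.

1.256

At Y = 37929: Q = 26.788.
dQ/dY = 33.65/Y = 0.000887184 at this income.
η = (dQ/dY)·(Y/Q) = 0.000887184 × (37929/26.788) = 1.256.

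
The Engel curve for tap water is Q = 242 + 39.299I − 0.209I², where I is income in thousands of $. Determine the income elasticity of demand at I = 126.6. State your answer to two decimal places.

-0.92

At I = 126.6: Q = 1867.4934.
dQ/dI = 39.299 − 0.418I = -13.61980.
η = (dQ/dI)·(I/Q) = -13.61980 × (126.6/1867.4934) = -0.92.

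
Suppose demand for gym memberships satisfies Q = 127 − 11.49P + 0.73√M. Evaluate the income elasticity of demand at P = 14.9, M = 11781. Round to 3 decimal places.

At P = 14.9, M = 11781: Q = 35.033.
Holding P constant, ∂Q/∂M = 0.73/(2√M) = 0.00336281.
η_M = (∂Q/∂M)·(M/Q) = 0.00336281 × (11781/35.033) = 1.131.

1.131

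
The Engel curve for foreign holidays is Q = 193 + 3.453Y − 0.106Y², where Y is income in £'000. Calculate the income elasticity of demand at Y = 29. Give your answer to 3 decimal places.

-0.383

At Y = 29: Q = 203.9910.
dQ/dY = 3.453 − 0.212Y = -2.69500.
η = (dQ/dY)·(Y/Q) = -2.69500 × (29/203.9910) = -0.383.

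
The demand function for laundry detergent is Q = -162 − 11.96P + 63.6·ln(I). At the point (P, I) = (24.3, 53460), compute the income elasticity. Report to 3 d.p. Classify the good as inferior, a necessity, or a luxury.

0.265 (necessity)

At P = 24.3, I = 53460: Q = 239.765.
Holding P constant, ∂Q/∂I = 63.6/I = 0.00118967.
η_I = (∂Q/∂I)·(I/Q) = 0.00118967 × (53460/239.765) = 0.265.
Since 0 < η < 1, this is a necessity.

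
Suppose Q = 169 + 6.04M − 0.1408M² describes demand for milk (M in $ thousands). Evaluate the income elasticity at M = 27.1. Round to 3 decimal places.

At M = 27.1: Q = 229.2791.
dQ/dM = 6.04 − 0.2816M = -1.59136.
η = (dQ/dM)·(M/Q) = -1.59136 × (27.1/229.2791) = -0.188.

-0.188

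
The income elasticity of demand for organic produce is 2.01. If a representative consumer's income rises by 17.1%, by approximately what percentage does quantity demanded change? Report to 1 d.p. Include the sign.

%ΔQ ≈ η × %ΔI = 2.01 × 17.1% = 34.4%.

34.4%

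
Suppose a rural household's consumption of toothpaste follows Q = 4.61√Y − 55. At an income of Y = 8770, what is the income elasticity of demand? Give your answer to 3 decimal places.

At Y = 8770: Q = 376.719.
dQ/dY = 4.61/(2√Y) = 0.0246134 at this income.
η = (dQ/dY)·(Y/Q) = 0.0246134 × (8770/376.719) = 0.573.

0.573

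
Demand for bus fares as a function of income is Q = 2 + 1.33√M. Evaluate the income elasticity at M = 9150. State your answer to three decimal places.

0.492

At M = 9150: Q = 129.222.
dQ/dM = 1.33/(2√M) = 0.00695202 at this income.
η = (dQ/dM)·(M/Q) = 0.00695202 × (9150/129.222) = 0.492.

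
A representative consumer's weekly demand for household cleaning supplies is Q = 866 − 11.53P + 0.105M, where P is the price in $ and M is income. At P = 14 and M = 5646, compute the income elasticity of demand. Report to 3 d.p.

At P = 14, M = 5646: Q = 1297.410.
Holding P constant, ∂Q/∂M = 0.105.
η_M = (∂Q/∂M)·(M/Q) = 0.105 × (5646/1297.410) = 0.457.

0.457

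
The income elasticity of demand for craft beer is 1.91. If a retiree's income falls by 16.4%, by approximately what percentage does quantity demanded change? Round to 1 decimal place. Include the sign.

%ΔQ ≈ η × %ΔI = 1.91 × (-16.4%) = -31.3%.

-31.3%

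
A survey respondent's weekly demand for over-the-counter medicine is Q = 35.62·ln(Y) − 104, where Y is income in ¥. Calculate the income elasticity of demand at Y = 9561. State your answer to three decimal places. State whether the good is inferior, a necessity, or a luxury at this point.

0.160 (necessity)

At Y = 9561: Q = 222.473.
dQ/dY = 35.62/Y = 0.00372555 at this income.
η = (dQ/dY)·(Y/Q) = 0.00372555 × (9561/222.473) = 0.160.
Since 0 < η < 1, the good is a necessity.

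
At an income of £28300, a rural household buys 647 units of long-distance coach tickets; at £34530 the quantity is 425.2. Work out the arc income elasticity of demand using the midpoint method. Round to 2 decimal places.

ΔQ = 425.2 − 647 = -221.8; midpoint Q̄ = (647 + 425.2)/2 = 536.1.
ΔI = 34530 − 28300 = 6230; midpoint Ī = (28300 + 34530)/2 = 31415.
η = (ΔQ/Q̄) ÷ (ΔI/Ī) = (-221.8/536.1) ÷ (6230/31415) = -2.09.

-2.09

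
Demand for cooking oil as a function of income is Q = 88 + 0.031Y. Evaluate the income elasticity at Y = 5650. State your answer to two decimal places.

0.67

At Y = 5650: Q = 263.150.
dQ/dY = 0.031.
η = (dQ/dY)·(Y/Q) = 0.031 × (5650/263.150) = 0.67.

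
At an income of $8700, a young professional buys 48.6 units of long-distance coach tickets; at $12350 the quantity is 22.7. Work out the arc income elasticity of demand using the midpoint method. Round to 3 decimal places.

ΔQ = 22.7 − 48.6 = -25.9; midpoint Q̄ = (48.6 + 22.7)/2 = 35.65.
ΔI = 12350 − 8700 = 3650; midpoint Ī = (8700 + 12350)/2 = 10525.
η = (ΔQ/Q̄) ÷ (ΔI/Ī) = (-25.9/35.65) ÷ (3650/10525) = -2.095.

-2.095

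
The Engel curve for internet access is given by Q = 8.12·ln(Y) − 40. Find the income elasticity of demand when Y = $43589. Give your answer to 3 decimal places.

0.174

At Y = 43589: Q = 46.742.
dQ/dY = 8.12/Y = 0.000186286 at this income.
η = (dQ/dY)·(Y/Q) = 0.000186286 × (43589/46.742) = 0.174.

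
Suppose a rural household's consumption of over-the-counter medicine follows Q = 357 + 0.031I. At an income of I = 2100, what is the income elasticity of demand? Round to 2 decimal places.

At I = 2100: Q = 422.100.
dQ/dI = 0.031.
η = (dQ/dI)·(I/Q) = 0.031 × (2100/422.100) = 0.15.

0.15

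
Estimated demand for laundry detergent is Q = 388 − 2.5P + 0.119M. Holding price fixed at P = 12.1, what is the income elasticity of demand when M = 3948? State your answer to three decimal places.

At P = 12.1, M = 3948: Q = 827.562.
Holding P constant, ∂Q/∂M = 0.119.
η_M = (∂Q/∂M)·(M/Q) = 0.119 × (3948/827.562) = 0.568.

0.568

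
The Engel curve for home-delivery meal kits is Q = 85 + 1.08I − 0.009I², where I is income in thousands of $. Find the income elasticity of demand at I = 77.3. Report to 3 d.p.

-0.210

At I = 77.3: Q = 114.7064.
dQ/dI = 1.08 − 0.018I = -0.31140.
η = (dQ/dI)·(I/Q) = -0.31140 × (77.3/114.7064) = -0.210.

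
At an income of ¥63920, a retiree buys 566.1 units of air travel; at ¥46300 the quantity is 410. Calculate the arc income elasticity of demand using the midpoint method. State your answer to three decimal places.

1.000

ΔQ = 410 − 566.1 = -156.1; midpoint Q̄ = (566.1 + 410)/2 = 488.05.
ΔI = 46300 − 63920 = -17620; midpoint Ī = (63920 + 46300)/2 = 55110.
η = (ΔQ/Q̄) ÷ (ΔI/Ī) = (-156.1/488.05) ÷ (-17620/55110) = 1.000.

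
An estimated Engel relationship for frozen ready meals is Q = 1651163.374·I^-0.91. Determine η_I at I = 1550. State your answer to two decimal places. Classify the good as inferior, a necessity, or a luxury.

For Q = A·I^β the income elasticity is constant and equal to β.
Here β = -0.91, so η = -0.91.
Since η < 0, the good is an inferior good.

-0.91 (inferior good)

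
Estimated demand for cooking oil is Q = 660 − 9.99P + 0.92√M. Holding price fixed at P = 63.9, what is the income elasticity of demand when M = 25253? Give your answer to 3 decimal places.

At P = 63.9, M = 25253: Q = 167.838.
Holding P constant, ∂Q/∂M = 0.92/(2√M) = 0.00289469.
η_M = (∂Q/∂M)·(M/Q) = 0.00289469 × (25253/167.838) = 0.436.

0.436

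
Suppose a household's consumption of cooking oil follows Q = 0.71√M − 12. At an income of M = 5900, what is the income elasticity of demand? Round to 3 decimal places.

0.641

At M = 5900: Q = 42.536.
dQ/dM = 0.71/(2√M) = 0.00462171 at this income.
η = (dQ/dM)·(M/Q) = 0.00462171 × (5900/42.536) = 0.641.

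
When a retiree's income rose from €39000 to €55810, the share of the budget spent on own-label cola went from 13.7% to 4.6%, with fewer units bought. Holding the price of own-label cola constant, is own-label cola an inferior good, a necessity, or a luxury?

Quantity demanded falls as income rises, so η < 0.

inferior good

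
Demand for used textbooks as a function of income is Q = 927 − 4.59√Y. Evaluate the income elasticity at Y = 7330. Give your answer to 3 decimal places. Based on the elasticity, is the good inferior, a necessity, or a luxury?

-0.368 (inferior good)

At Y = 7330: Q = 534.025.
dQ/dY = -4.59/(2√Y) = -0.0268059 at this income.
η = (dQ/dY)·(Y/Q) = -0.0268059 × (7330/534.025) = -0.368.
Since η < 0, the good is an inferior good.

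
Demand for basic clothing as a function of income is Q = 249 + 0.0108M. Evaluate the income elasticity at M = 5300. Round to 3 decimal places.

0.187

At M = 5300: Q = 306.240.
dQ/dM = 0.0108.
η = (dQ/dM)·(M/Q) = 0.0108 × (5300/306.240) = 0.187.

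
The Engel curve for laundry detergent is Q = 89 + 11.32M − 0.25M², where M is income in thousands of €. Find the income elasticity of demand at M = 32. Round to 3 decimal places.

-0.767

At M = 32: Q = 195.2400.
dQ/dM = 11.32 − 0.5M = -4.68000.
η = (dQ/dM)·(M/Q) = -4.68000 × (32/195.2400) = -0.767.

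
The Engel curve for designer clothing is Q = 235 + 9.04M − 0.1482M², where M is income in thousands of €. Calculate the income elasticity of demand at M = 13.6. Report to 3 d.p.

0.206

At M = 13.6: Q = 330.5329.
dQ/dM = 9.04 − 0.2964M = 5.00896.
η = (dQ/dM)·(M/Q) = 5.00896 × (13.6/330.5329) = 0.206.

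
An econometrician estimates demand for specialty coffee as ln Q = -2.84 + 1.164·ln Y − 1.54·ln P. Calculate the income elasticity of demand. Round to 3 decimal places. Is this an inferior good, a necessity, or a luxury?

In a log-linear demand, the coefficient on ln Y is the income elasticity.
So η = 1.164.
η > 1 ⇒ luxury.

1.164 (luxury)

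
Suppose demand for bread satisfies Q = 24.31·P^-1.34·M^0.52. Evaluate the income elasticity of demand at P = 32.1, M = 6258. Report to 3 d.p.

For a multiplicative demand Q = A·P^α·M^β, the income elasticity is β everywhere.
Here β = 0.52, so η = 0.520.

0.520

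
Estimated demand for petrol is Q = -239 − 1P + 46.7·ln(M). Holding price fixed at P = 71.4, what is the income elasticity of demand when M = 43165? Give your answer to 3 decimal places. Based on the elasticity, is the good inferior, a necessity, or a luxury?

0.248 (necessity)

At P = 71.4, M = 43165: Q = 188.019.
Holding P constant, ∂Q/∂M = 46.7/M = 0.0010819.
η_M = (∂Q/∂M)·(M/Q) = 0.0010819 × (43165/188.019) = 0.248.
Since 0 < η < 1, this is a necessity.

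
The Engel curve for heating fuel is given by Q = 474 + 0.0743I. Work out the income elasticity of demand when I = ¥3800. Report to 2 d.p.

At I = 3800: Q = 756.340.
dQ/dI = 0.0743.
η = (dQ/dI)·(I/Q) = 0.0743 × (3800/756.340) = 0.37.

0.37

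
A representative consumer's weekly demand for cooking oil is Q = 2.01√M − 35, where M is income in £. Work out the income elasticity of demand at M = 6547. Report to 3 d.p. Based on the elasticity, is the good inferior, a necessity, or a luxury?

At M = 6547: Q = 127.636.
dQ/dM = 2.01/(2√M) = 0.0124207 at this income.
η = (dQ/dM)·(M/Q) = 0.0124207 × (6547/127.636) = 0.637.
Since 0 < η < 1, the good is a necessity.

0.637 (necessity)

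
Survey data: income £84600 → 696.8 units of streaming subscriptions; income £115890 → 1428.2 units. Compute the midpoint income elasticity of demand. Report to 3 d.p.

ΔQ = 1428.2 − 696.8 = 731.4; midpoint Q̄ = (696.8 + 1428.2)/2 = 1062.5.
ΔI = 115890 − 84600 = 31290; midpoint Ī = (84600 + 115890)/2 = 100245.
η = (ΔQ/Q̄) ÷ (ΔI/Ī) = (731.4/1062.5) ÷ (31290/100245) = 2.205.

2.205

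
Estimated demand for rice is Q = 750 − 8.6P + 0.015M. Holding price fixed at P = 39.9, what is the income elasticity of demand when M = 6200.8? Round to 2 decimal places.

At P = 39.9, M = 6200.8: Q = 499.872.
Holding P constant, ∂Q/∂M = 0.015.
η_M = (∂Q/∂M)·(M/Q) = 0.015 × (6200.8/499.872) = 0.19.

0.19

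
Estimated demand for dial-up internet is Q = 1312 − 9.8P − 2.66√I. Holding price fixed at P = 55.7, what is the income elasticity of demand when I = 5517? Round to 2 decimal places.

-0.17

At P = 55.7, I = 5517: Q = 568.564.
Holding P constant, ∂Q/∂I = -2.66/(2√I) = -0.0179061.
η_I = (∂Q/∂I)·(I/Q) = -0.0179061 × (5517/568.564) = -0.17.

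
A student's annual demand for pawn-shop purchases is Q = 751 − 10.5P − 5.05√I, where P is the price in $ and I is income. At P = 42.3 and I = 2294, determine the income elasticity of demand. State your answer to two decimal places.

-1.86

At P = 42.3, I = 2294: Q = 64.977.
Holding P constant, ∂Q/∂I = -5.05/(2√I) = -0.0527187.
η_I = (∂Q/∂I)·(I/Q) = -0.0527187 × (2294/64.977) = -1.86.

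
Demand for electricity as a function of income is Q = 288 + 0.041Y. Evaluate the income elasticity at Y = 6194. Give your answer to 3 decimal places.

0.469

At Y = 6194: Q = 541.954.
dQ/dY = 0.041.
η = (dQ/dY)·(Y/Q) = 0.041 × (6194/541.954) = 0.469.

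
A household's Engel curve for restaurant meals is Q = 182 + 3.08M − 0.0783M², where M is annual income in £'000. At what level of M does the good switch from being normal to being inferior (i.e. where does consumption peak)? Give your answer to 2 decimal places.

19.67

dQ/dM = 3.08 − 0.1566M.
The good is inferior where dQ/dM < 0. Setting dQ/dM = 0 gives M = 3.08 / 0.1566 = 19.67.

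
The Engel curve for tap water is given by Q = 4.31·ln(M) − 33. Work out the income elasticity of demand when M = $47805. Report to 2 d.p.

0.32

At M = 47805: Q = 13.440.
dQ/dM = 4.31/M = 0.0000901579 at this income.
η = (dQ/dM)·(M/Q) = 0.0000901579 × (47805/13.440) = 0.32.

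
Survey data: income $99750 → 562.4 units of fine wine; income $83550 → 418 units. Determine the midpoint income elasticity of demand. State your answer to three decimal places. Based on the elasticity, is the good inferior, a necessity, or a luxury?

ΔQ = 418 − 562.4 = -144.4; midpoint Q̄ = (562.4 + 418)/2 = 490.2.
ΔI = 83550 − 99750 = -16200; midpoint Ī = (99750 + 83550)/2 = 91650.
η = (ΔQ/Q̄) ÷ (ΔI/Ī) = (-144.4/490.2) ÷ (-16200/91650) = 1.667.
η > 1 ⇒ luxury.

1.667 (luxury)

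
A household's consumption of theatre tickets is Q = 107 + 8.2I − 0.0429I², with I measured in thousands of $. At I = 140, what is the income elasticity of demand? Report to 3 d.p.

-1.289

At I = 140: Q = 414.1600.
dQ/dI = 8.2 − 0.0858I = -3.81200.
η = (dQ/dI)·(I/Q) = -3.81200 × (140/414.1600) = -1.289.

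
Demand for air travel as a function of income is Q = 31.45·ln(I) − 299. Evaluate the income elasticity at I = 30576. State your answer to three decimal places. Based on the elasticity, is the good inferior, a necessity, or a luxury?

1.218 (luxury)

At I = 30576: Q = 25.815.
dQ/dI = 31.45/I = 0.00102858 at this income.
η = (dQ/dI)·(I/Q) = 0.00102858 × (30576/25.815) = 1.218.
Since η > 1, the good is a luxury.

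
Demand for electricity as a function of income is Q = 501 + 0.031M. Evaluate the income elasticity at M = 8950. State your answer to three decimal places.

0.356

At M = 8950: Q = 778.450.
dQ/dM = 0.031.
η = (dQ/dM)·(M/Q) = 0.031 × (8950/778.450) = 0.356.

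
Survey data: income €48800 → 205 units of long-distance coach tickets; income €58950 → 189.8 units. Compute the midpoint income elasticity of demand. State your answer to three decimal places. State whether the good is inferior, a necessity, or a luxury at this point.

-0.409 (inferior good)

ΔQ = 189.8 − 205 = -15.2; midpoint Q̄ = (205 + 189.8)/2 = 197.4.
ΔI = 58950 − 48800 = 10150; midpoint Ī = (48800 + 58950)/2 = 53875.
η = (ΔQ/Q̄) ÷ (ΔI/Ī) = (-15.2/197.4) ÷ (10150/53875) = -0.409.
η < 0 ⇒ inferior good.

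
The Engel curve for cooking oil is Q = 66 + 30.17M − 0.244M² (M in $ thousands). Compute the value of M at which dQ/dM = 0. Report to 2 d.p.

dQ/dM = 30.17 − 0.488M.
The good is inferior where dQ/dM < 0. Setting dQ/dM = 0 gives M = 30.17 / 0.488 = 61.82.

61.82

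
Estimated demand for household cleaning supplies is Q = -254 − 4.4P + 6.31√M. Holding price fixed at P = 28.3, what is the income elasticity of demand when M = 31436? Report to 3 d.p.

0.756

At P = 28.3, M = 31436: Q = 740.256.
Holding P constant, ∂Q/∂M = 6.31/(2√M) = 0.0177945.
η_M = (∂Q/∂M)·(M/Q) = 0.0177945 × (31436/740.256) = 0.756.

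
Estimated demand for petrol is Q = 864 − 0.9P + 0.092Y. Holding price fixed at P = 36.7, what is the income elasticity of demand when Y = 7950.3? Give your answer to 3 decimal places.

0.468

At P = 36.7, Y = 7950.3: Q = 1562.398.
Holding P constant, ∂Q/∂Y = 0.092.
η_Y = (∂Q/∂Y)·(Y/Q) = 0.092 × (7950.3/1562.398) = 0.468.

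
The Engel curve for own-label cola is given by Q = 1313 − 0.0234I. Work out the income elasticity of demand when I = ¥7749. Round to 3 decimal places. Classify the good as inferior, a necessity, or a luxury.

-0.160 (inferior good)

At I = 7749: Q = 1131.673.
dQ/dI = −0.0234.
η = (dQ/dI)·(I/Q) = -0.0234 × (7749/1131.673) = -0.160.
Since η < 0, the good is an inferior good.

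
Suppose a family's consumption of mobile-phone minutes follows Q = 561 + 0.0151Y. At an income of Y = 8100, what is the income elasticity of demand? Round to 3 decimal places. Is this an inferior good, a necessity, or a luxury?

At Y = 8100: Q = 683.310.
dQ/dY = 0.0151.
η = (dQ/dY)·(Y/Q) = 0.0151 × (8100/683.310) = 0.179.
Since 0 < η < 1, the good is a necessity.

0.179 (necessity)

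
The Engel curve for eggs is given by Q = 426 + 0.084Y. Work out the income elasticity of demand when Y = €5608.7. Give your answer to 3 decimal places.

At Y = 5608.7: Q = 897.131.
dQ/dY = 0.084.
η = (dQ/dY)·(Y/Q) = 0.084 × (5608.7/897.131) = 0.525.

0.525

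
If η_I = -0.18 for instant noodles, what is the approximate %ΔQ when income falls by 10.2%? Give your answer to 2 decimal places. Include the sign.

1.84%

%ΔQ ≈ η × %ΔI = -0.18 × (-10.2%) = 1.84%.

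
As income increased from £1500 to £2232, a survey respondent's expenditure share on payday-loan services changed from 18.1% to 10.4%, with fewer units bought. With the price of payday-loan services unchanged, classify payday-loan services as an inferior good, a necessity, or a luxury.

inferior good

Quantity demanded falls as income rises, so η < 0.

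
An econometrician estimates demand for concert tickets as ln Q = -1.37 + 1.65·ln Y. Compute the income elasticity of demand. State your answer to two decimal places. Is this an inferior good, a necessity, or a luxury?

In a log-linear demand, the coefficient on ln Y is the income elasticity.
So η = 1.65.
η > 1 ⇒ luxury.

1.65 (luxury)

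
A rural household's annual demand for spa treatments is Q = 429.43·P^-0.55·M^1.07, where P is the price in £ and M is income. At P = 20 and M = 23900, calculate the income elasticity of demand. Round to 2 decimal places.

1.07

For a multiplicative demand Q = A·P^α·M^β, the income elasticity is β everywhere.
Here β = 1.07, so η = 1.07.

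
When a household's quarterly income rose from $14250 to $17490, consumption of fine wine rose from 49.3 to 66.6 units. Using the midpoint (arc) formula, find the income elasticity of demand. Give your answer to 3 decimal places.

1.462

ΔQ = 66.6 − 49.3 = 17.3; midpoint Q̄ = (49.3 + 66.6)/2 = 57.95.
ΔI = 17490 − 14250 = 3240; midpoint Ī = (14250 + 17490)/2 = 15870.
η = (ΔQ/Q̄) ÷ (ΔI/Ī) = (17.3/57.95) ÷ (3240/15870) = 1.462.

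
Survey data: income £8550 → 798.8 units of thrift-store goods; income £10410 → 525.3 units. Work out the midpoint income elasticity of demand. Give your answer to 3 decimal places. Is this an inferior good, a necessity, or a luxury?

ΔQ = 525.3 − 798.8 = -273.5; midpoint Q̄ = (798.8 + 525.3)/2 = 662.05.
ΔI = 10410 − 8550 = 1860; midpoint Ī = (8550 + 10410)/2 = 9480.
η = (ΔQ/Q̄) ÷ (ΔI/Ī) = (-273.5/662.05) ÷ (1860/9480) = -2.106.
η < 0 ⇒ inferior good.

-2.106 (inferior good)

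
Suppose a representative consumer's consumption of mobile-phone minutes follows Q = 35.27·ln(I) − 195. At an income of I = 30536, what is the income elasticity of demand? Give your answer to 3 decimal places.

At I = 30536: Q = 169.221.
dQ/dI = 35.27/I = 0.00115503 at this income.
η = (dQ/dI)·(I/Q) = 0.00115503 × (30536/169.221) = 0.208.

0.208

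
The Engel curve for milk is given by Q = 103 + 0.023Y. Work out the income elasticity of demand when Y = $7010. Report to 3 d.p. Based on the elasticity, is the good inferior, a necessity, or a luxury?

0.610 (necessity)

At Y = 7010: Q = 264.230.
dQ/dY = 0.023.
η = (dQ/dY)·(Y/Q) = 0.023 × (7010/264.230) = 0.610.
Since 0 < η < 1, the good is a necessity.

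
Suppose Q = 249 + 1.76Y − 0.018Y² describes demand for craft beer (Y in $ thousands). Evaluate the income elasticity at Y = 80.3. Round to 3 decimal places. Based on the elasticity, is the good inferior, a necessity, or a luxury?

At Y = 80.3: Q = 274.2624.
dQ/dY = 1.76 − 0.036Y = -1.13080.
η = (dQ/dY)·(Y/Q) = -1.13080 × (80.3/274.2624) = -0.331.
η < 0 ⇒ inferior good.

-0.331 (inferior good)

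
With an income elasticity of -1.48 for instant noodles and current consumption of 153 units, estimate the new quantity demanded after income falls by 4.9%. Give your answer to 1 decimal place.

%ΔQ ≈ η × %ΔI = -1.48 × (-4.9%) = 7.252%.
New Q ≈ 153 × (1 + 0.07252) = 164.1.

164.1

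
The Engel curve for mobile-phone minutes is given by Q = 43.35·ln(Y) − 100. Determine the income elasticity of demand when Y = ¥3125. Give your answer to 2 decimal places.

At Y = 3125: Q = 248.846.
dQ/dY = 43.35/Y = 0.013872 at this income.
η = (dQ/dY)·(Y/Q) = 0.013872 × (3125/248.846) = 0.17.

0.17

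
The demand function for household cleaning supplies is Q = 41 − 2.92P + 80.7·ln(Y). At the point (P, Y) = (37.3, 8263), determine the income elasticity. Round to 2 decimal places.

0.12

At P = 37.3, Y = 8263: Q = 659.961.
Holding P constant, ∂Q/∂Y = 80.7/Y = 0.00976643.
η_Y = (∂Q/∂Y)·(Y/Q) = 0.00976643 × (8263/659.961) = 0.12.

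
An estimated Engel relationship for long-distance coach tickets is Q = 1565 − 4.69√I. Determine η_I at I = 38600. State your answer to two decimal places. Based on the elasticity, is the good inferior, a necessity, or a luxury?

-0.72 (inferior good)

At I = 38600: Q = 643.561.
dQ/dI = -4.69/(2√I) = -0.0119357 at this income.
η = (dQ/dI)·(I/Q) = -0.0119357 × (38600/643.561) = -0.72.
Since η < 0, the good is an inferior good.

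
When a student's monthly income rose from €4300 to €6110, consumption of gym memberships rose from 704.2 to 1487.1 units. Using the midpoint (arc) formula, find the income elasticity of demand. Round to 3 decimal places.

ΔQ = 1487.1 − 704.2 = 782.9; midpoint Q̄ = (704.2 + 1487.1)/2 = 1095.65.
ΔI = 6110 − 4300 = 1810; midpoint Ī = (4300 + 6110)/2 = 5205.
η = (ΔQ/Q̄) ÷ (ΔI/Ī) = (782.9/1095.65) ÷ (1810/5205) = 2.055.

2.055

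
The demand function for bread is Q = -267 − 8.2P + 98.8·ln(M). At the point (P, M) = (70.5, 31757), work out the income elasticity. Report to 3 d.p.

0.552

At P = 70.5, M = 31757: Q = 179.048.
Holding P constant, ∂Q/∂M = 98.8/M = 0.00311113.
η_M = (∂Q/∂M)·(M/Q) = 0.00311113 × (31757/179.048) = 0.552.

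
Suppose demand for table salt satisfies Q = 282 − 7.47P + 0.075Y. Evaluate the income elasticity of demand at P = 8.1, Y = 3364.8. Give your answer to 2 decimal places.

At P = 8.1, Y = 3364.8: Q = 473.853.
Holding P constant, ∂Q/∂Y = 0.075.
η_Y = (∂Q/∂Y)·(Y/Q) = 0.075 × (3364.8/473.853) = 0.53.

0.53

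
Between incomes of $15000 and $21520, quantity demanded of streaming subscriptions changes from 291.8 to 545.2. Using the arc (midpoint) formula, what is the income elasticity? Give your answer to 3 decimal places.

ΔQ = 545.2 − 291.8 = 253.4; midpoint Q̄ = (291.8 + 545.2)/2 = 418.5.
ΔI = 21520 − 15000 = 6520; midpoint Ī = (15000 + 21520)/2 = 18260.
η = (ΔQ/Q̄) ÷ (ΔI/Ī) = (253.4/418.5) ÷ (6520/18260) = 1.696.

1.696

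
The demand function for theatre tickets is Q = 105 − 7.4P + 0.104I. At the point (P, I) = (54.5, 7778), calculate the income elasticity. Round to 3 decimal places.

1.584

At P = 54.5, I = 7778: Q = 510.612.
Holding P constant, ∂Q/∂I = 0.104.
η_I = (∂Q/∂I)·(I/Q) = 0.104 × (7778/510.612) = 1.584.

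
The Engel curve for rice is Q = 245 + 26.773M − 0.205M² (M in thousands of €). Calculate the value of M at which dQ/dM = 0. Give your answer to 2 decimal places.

dQ/dM = 26.773 − 0.41M.
The good is inferior where dQ/dM < 0. Setting dQ/dM = 0 gives M = 26.773 / 0.41 = 65.30.

65.30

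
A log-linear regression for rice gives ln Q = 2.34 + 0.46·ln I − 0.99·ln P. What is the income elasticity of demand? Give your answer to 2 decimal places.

In a log-linear demand, the coefficient on ln I is the income elasticity.
So η = 0.46.

0.46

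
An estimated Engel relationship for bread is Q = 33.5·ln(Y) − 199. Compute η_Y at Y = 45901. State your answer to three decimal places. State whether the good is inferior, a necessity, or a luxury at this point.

0.209 (necessity)

At Y = 45901: Q = 160.597.
dQ/dY = 33.5/Y = 0.000729832 at this income.
η = (dQ/dY)·(Y/Q) = 0.000729832 × (45901/160.597) = 0.209.
Since 0 < η < 1, the good is a necessity.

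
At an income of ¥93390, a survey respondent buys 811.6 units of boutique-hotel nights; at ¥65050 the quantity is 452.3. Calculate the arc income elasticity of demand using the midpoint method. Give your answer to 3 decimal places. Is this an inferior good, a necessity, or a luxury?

1.589 (luxury)

ΔQ = 452.3 − 811.6 = -359.3; midpoint Q̄ = (811.6 + 452.3)/2 = 631.95.
ΔI = 65050 − 93390 = -28340; midpoint Ī = (93390 + 65050)/2 = 79220.
η = (ΔQ/Q̄) ÷ (ΔI/Ī) = (-359.3/631.95) ÷ (-28340/79220) = 1.589.
η > 1 ⇒ luxury.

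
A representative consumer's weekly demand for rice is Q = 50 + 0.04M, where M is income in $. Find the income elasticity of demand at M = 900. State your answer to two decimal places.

0.42

At M = 900: Q = 86.000.
dQ/dM = 0.04.
η = (dQ/dM)·(M/Q) = 0.04 × (900/86.000) = 0.42.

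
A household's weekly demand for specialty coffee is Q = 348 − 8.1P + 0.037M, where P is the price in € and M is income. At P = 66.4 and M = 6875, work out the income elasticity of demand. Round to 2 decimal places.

At P = 66.4, M = 6875: Q = 64.535.
Holding P constant, ∂Q/∂M = 0.037.
η_M = (∂Q/∂M)·(M/Q) = 0.037 × (6875/64.535) = 3.94.

3.94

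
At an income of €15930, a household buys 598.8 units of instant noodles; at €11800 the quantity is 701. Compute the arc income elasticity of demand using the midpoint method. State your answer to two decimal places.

-0.53

ΔQ = 701 − 598.8 = 102.2; midpoint Q̄ = (598.8 + 701)/2 = 649.9.
ΔI = 11800 − 15930 = -4130; midpoint Ī = (15930 + 11800)/2 = 13865.
η = (ΔQ/Q̄) ÷ (ΔI/Ī) = (102.2/649.9) ÷ (-4130/13865) = -0.53.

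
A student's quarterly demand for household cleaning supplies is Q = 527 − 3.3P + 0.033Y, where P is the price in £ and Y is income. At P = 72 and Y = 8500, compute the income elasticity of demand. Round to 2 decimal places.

At P = 72, Y = 8500: Q = 569.900.
Holding P constant, ∂Q/∂Y = 0.033.
η_Y = (∂Q/∂Y)·(Y/Q) = 0.033 × (8500/569.900) = 0.49.

0.49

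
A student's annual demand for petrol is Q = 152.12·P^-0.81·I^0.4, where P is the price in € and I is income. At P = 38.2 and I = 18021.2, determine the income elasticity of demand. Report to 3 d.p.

0.400

For a multiplicative demand Q = A·P^α·I^β, the income elasticity is β everywhere.
Here β = 0.4, so η = 0.400.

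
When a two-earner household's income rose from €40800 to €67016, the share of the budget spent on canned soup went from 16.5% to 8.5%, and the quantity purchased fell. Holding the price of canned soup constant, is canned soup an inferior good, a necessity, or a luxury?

Quantity demanded falls as income rises, so η < 0.

inferior good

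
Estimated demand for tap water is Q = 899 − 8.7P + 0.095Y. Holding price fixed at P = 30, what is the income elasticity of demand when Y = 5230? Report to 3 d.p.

0.438

At P = 30, Y = 5230: Q = 1134.850.
Holding P constant, ∂Q/∂Y = 0.095.
η_Y = (∂Q/∂Y)·(Y/Q) = 0.095 × (5230/1134.850) = 0.438.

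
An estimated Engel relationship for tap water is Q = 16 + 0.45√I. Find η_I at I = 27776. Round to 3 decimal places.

At I = 27776: Q = 90.998.
dQ/dI = 0.45/(2√I) = 0.00135004 at this income.
η = (dQ/dI)·(I/Q) = 0.00135004 × (27776/90.998) = 0.412.

0.412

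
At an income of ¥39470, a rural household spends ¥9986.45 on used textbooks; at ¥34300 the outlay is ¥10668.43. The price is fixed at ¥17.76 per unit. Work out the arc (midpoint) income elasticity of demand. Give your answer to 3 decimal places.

-0.471

With a constant price, Q₁ = 9986.45/17.76 = 562.300 and Q₂ = 10668.43/17.76 = 600.700 (equivalently, work directly with expenditure since P cancels).
Midpoint %ΔQ = (10668.43 − 9986.45)/10327.44 = 0.06604; midpoint %ΔI = (34300 − 39470)/36885 = -0.14017.
η = 0.06604 / -0.14017 = -0.471.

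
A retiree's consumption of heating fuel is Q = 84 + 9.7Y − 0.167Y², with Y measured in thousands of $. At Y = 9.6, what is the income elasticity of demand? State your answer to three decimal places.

At Y = 9.6: Q = 161.7293.
dQ/dY = 9.7 − 0.334Y = 6.49360.
η = (dQ/dY)·(Y/Q) = 6.49360 × (9.6/161.7293) = 0.385.

0.385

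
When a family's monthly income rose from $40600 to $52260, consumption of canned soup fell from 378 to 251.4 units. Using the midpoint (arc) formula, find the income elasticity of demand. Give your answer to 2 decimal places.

ΔQ = 251.4 − 378 = -126.6; midpoint Q̄ = (378 + 251.4)/2 = 314.7.
ΔI = 52260 − 40600 = 11660; midpoint Ī = (40600 + 52260)/2 = 46430.
η = (ΔQ/Q̄) ÷ (ΔI/Ī) = (-126.6/314.7) ÷ (11660/46430) = -1.60.

-1.60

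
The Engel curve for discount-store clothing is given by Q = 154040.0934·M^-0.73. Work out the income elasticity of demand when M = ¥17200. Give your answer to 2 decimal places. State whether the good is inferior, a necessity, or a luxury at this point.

-0.73 (inferior good)

For Q = A·M^β the income elasticity is constant and equal to β.
Here β = -0.73, so η = -0.73.
Since η < 0, the good is an inferior good.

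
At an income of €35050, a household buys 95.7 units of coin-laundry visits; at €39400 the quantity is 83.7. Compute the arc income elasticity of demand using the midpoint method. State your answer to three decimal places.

-1.145

ΔQ = 83.7 − 95.7 = -12; midpoint Q̄ = (95.7 + 83.7)/2 = 89.7.
ΔI = 39400 − 35050 = 4350; midpoint Ī = (35050 + 39400)/2 = 37225.
η = (ΔQ/Q̄) ÷ (ΔI/Ī) = (-12/89.7) ÷ (4350/37225) = -1.145.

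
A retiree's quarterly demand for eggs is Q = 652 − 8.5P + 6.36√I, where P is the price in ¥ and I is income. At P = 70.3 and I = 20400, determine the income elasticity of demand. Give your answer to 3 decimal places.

At P = 70.3, I = 20400: Q = 962.840.
Holding P constant, ∂Q/∂I = 6.36/(2√I) = 0.0222645.
η_I = (∂Q/∂I)·(I/Q) = 0.0222645 × (20400/962.840) = 0.472.

0.472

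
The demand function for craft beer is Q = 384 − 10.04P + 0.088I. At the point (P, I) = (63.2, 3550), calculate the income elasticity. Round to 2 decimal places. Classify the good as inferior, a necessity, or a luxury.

5.05 (luxury)

At P = 63.2, I = 3550: Q = 61.872.
Holding P constant, ∂Q/∂I = 0.088.
η_I = (∂Q/∂I)·(I/Q) = 0.088 × (3550/61.872) = 5.05.
Since η > 1, this is a luxury.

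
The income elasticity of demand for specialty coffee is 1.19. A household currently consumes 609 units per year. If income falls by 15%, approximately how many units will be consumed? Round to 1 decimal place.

500.3

%ΔQ ≈ η × %ΔI = 1.19 × (-15%) = -17.85%.
New Q ≈ 609 × (1 − 0.1785) = 500.3.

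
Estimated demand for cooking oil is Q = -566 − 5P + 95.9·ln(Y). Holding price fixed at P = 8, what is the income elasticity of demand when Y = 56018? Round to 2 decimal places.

0.22

At P = 8, Y = 56018: Q = 442.516.
Holding P constant, ∂Q/∂Y = 95.9/Y = 0.00171195.
η_Y = (∂Q/∂Y)·(Y/Q) = 0.00171195 × (56018/442.516) = 0.22.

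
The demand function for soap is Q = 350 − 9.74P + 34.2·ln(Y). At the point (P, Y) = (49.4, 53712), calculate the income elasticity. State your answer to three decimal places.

At P = 49.4, Y = 53712: Q = 241.330.
Holding P constant, ∂Q/∂Y = 34.2/Y = 0.000636729.
η_Y = (∂Q/∂Y)·(Y/Q) = 0.000636729 × (53712/241.330) = 0.142.

0.142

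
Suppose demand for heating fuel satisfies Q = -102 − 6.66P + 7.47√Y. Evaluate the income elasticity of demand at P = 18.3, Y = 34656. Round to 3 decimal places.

0.596

At P = 18.3, Y = 34656: Q = 1166.746.
Holding P constant, ∂Q/∂Y = 7.47/(2√Y) = 0.0200633.
η_Y = (∂Q/∂Y)·(Y/Q) = 0.0200633 × (34656/1166.746) = 0.596.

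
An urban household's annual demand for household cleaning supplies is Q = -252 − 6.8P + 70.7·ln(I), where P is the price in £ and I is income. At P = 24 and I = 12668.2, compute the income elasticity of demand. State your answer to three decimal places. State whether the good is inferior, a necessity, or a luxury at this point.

0.280 (necessity)

At P = 24, I = 12668.2: Q = 252.692.
Holding P constant, ∂Q/∂I = 70.7/I = 0.0055809.
η_I = (∂Q/∂I)·(I/Q) = 0.0055809 × (12668.2/252.692) = 0.280.
Since 0 < η < 1, this is a necessity.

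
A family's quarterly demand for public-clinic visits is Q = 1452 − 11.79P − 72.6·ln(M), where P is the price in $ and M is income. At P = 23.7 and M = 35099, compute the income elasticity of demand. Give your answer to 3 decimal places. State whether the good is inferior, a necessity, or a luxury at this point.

-0.176 (inferior good)

At P = 23.7, M = 35099: Q = 412.751.
Holding P constant, ∂Q/∂M = -72.6/M = -0.00206843.
η_M = (∂Q/∂M)·(M/Q) = -0.00206843 × (35099/412.751) = -0.176.
Since η < 0, this is an inferior good.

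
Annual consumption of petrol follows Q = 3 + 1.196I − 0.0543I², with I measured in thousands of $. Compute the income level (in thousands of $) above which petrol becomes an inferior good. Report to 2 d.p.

dQ/dI = 1.196 − 0.1086I.
The good is inferior where dQ/dI < 0. Setting dQ/dI = 0 gives I = 1.196 / 0.1086 = 11.01.

11.01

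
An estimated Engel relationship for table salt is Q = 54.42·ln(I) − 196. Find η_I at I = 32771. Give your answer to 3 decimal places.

0.147

At I = 32771: Q = 369.821.
dQ/dI = 54.42/I = 0.00166061 at this income.
η = (dQ/dI)·(I/Q) = 0.00166061 × (32771/369.821) = 0.147.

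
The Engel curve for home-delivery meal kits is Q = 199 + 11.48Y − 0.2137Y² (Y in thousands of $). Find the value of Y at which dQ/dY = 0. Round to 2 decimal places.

dQ/dY = 11.48 − 0.4274Y.
The good is inferior where dQ/dY < 0. Setting dQ/dY = 0 gives Y = 11.48 / 0.4274 = 26.86.

26.86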